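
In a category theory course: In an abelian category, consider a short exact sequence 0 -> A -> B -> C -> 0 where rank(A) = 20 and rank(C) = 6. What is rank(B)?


For a short exact sequence 0 -> A -> B -> C -> 0,
rank is additive: rank(B) = rank(A) + rank(C).
rank(B) = 20 + 6 = 26

26


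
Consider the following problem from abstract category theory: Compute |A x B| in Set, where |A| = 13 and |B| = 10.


In Set, the product A x B is the Cartesian product.
By the universal property, |A x B| = |A| * |B|.
|A x B| = 13 * 10 = 130

130


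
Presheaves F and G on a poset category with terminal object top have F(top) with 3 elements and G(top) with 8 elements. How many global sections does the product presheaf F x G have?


Global sections of a presheaf on a poset with terminal top satisfy
Gamma(H) ~ H(top). Presheaves admit pointwise products, so
(F x G)(top) = F(top) x G(top) (Cartesian product).
|Gamma(F x G)| = |F(top)| * |G(top)| = 3 * 8 = 24.

24


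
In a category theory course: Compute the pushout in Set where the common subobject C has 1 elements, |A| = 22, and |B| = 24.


The pushout A +_C B identifies the images of C in A and B.
|A +_C B| = |A| + |B| - |C| (for injections).
= 22 + 24 - 1 = 45

45


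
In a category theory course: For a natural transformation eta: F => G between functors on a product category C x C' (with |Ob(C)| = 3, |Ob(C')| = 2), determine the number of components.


A natural transformation eta: F => G assigns one component morphism per
object of the domain category.
The domain is the product category C x C', so
|Ob(C x C')| = |Ob(C)| * |Ob(C')| = 3 * 2 = 6.
Therefore eta has 6 component morphisms.

6


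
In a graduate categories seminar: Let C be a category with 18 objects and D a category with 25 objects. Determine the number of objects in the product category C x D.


The product category C x D has objects that are pairs (c, d).
Number of pairs = |Ob(C)| * |Ob(D)| = 18 * 25 = 450

450


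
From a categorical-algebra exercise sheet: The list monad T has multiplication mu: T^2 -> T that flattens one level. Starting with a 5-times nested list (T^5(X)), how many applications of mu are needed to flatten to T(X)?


Each application of mu: T^2 -> T removes one layer of nesting.
Starting at depth 5 (i.e., T^5(X)), we need to reach T(X).
Number of mu applications = 5 - 1 = 4

4


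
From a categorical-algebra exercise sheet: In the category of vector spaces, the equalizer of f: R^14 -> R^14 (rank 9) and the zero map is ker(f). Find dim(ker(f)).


The equalizer of f and the zero map is ker(f).
By the rank-nullity theorem: dim(ker(f)) = dim(domain) - rank(f).
dim(ker(f)) = 14 - 9 = 5

5


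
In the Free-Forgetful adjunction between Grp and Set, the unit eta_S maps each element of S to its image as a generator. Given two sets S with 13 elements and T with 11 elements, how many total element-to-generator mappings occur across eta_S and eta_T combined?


The unit eta_X: X -> U(F(X)) of the Free-Forgetful adjunction
maps each element of X to a generator of F(X). For X = S + T (disjoint
union in Set), |S + T| = |S| + |T|.
Total mappings = 13 + 11 = 24.

24


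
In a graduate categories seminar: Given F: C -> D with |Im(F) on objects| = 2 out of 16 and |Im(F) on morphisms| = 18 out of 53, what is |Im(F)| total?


The image of F consists of distinct objects and distinct morphisms.
|Im(F)| on objects = 2
|Im(F)| on morphisms = 18
Total image cardinality = 2 + 18 = 20

20


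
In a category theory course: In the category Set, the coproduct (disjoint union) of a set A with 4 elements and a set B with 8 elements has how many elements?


In Set, the coproduct A + B is the disjoint union.
|A + B| = |A| + |B| = 4 + 8 = 12

12


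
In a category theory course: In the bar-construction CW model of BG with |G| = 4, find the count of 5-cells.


In the bar-construction CW model of BG, the n-cells are indexed by
n-tuples [g_1|...|g_n] of non-identity elements of G (degenerate
simplices with some g_i = e do not contribute cells), so there are
(|G| - 1)^n n-cells.
For dim = 5 with |G| = 4:
cells = (4 - 1)^5 = 3^5 = 243

243


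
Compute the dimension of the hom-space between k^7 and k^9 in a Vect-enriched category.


In Vect-enriched categories, Hom(k^n, k^m) is the space of m x n matrices.
dim(Hom(k^7, k^9)) = 9 * 7 = 63

63


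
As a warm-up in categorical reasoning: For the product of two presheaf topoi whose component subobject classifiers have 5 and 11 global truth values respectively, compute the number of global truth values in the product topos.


In a product of presheaf topoi E_1 x E_2, the subobject classifier
is Omega = Omega_1 x Omega_2 (componentwise), so
|Omega(top)| = |Omega_1(top_1)| * |Omega_2(top_2)|.
= 5 * 11 = 55.

55


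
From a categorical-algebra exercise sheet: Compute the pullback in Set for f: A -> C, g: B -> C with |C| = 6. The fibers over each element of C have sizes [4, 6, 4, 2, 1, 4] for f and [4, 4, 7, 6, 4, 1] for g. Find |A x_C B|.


The pullback A x_C B consists of pairs (a, b) with f(a) = g(b).
For each element c in C, the fiber product has |f^-1(c)| * |g^-1(c)| elements.
Summing over C: 4 * 4 + 6 * 4 + 4 * 7 + 2 * 6 + 1 * 4 + 4 * 1
= 16 + 24 + 28 + 12 + 4 + 4 = 88

88


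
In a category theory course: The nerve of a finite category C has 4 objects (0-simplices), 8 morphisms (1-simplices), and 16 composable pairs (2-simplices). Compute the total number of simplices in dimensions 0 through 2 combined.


The 2-skeleton of the nerve N(C) consists of simplices in dimensions 0, 1, 2:
  |N(C)_0| = 4 (objects)
  |N(C)_1| = 8 (morphisms)
  |N(C)_2| = 16 (composable pairs)
Total = 4 + 8 + 16 = 28

28


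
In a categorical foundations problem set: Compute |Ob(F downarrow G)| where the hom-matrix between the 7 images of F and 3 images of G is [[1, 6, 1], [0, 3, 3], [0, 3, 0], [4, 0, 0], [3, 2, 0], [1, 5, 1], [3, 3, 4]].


Objects of (F downarrow G) are triples (a, b, h: F(a)->G(b)).
The count equals the sum of all entries in the hom-matrix.
sum(row 0) = 8
sum(row 1) = 6
sum(row 2) = 3
sum(row 3) = 4
sum(row 4) = 5
sum(row 5) = 7
sum(row 6) = 10
Grand total = 43

43


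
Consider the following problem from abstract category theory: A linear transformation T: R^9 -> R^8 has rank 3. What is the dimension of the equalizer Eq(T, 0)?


The equalizer of f and the zero map is ker(f).
By the rank-nullity theorem: dim(ker(f)) = dim(domain) - rank(f).
dim(ker(f)) = 9 - 3 = 6

6


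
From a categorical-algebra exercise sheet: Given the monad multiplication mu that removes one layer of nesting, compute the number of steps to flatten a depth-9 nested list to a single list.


Each application of mu: T^2 -> T removes one layer of nesting.
Starting at depth 9 (i.e., T^9(X)), we need to reach T(X).
Number of mu applications = 9 - 1 = 8

8


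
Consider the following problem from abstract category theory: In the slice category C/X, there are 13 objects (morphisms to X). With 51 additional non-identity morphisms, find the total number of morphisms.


In the slice category C/X, objects are morphisms to X.
Identity morphisms: 13 (one per object of C/X).
Non-identity morphisms: 51.
Total = 13 + 51 = 64

64


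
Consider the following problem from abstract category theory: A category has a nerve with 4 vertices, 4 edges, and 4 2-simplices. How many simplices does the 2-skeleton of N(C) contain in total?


The 2-skeleton of the nerve N(C) consists of simplices in dimensions 0, 1, 2:
  |N(C)_0| = 4 (objects)
  |N(C)_1| = 4 (morphisms)
  |N(C)_2| = 4 (composable pairs)
Total = 4 + 4 + 4 = 12

12


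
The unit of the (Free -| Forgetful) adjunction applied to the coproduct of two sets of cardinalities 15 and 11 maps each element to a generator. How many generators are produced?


The unit eta_X: X -> U(F(X)) of the Free-Forgetful adjunction
maps each element of X to a generator of F(X). For X = S + T (disjoint
union in Set), |S + T| = |S| + |T|.
Total mappings = 15 + 11 = 26.

26


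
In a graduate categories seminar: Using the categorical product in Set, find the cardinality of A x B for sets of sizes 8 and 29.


In Set, the product A x B is the Cartesian product.
By the universal property, |A x B| = |A| * |B|.
|A x B| = 8 * 29 = 232

232


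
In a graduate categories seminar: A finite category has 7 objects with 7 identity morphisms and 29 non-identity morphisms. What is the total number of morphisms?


Each object has an identity morphism, giving 7 identities.
Adding the 29 non-identity morphisms:
Total = 7 + 29 = 36

36


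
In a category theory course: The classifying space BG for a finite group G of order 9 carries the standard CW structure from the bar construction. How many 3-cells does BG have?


In the bar-construction CW model of BG, the n-cells are indexed by
n-tuples [g_1|...|g_n] of non-identity elements of G (degenerate
simplices with some g_i = e do not contribute cells), so there are
(|G| - 1)^n n-cells.
For dim = 3 with |G| = 9:
cells = (9 - 1)^3 = 8^3 = 512

512


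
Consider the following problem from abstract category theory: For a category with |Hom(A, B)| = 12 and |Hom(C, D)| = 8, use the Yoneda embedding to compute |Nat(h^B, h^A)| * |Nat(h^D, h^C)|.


By the Yoneda lemma, Nat(h^B, h^A) is isomorphic to Hom(A, B),
so |Nat(h^B, h^A)| = |Hom(A, B)| and |Nat(h^D, h^C)| = |Hom(C, D)|.
|Hom(A, B)| = 12, |Hom(C, D)| = 8.
|Nat(h^B, h^A) x Nat(h^D, h^C)| = 12 * 8 = 96

96


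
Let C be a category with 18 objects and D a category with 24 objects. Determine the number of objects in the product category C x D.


The product category C x D has objects that are pairs (c, d).
Number of pairs = |Ob(C)| * |Ob(D)| = 18 * 24 = 432

432


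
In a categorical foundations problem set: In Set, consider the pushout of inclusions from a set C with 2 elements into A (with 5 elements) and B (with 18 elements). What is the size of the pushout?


The pushout A +_C B identifies the images of C in A and B.
|A +_C B| = |A| + |B| - |C| (for injections).
= 5 + 18 - 2 = 21

21


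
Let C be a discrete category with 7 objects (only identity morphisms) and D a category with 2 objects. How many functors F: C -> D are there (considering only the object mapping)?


A functor from a discrete category C to D is determined by
where each object maps. Each of the 7 objects of C can map
to any of the 2 objects of D independently.
Number of functors = 2^7 = 128

128


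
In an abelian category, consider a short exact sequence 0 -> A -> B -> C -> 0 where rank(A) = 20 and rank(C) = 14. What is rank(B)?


For a short exact sequence 0 -> A -> B -> C -> 0,
rank is additive: rank(B) = rank(A) + rank(C).
rank(B) = 20 + 14 = 34

34


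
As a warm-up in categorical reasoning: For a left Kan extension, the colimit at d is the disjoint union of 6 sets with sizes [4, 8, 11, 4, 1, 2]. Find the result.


Pointwise, the left Kan extension (Lan_F H)(d) is the colimit, indexed
by the comma category (F downarrow d), of H composed with the
projection (F downarrow d) -> C. Here that colimit is given
as a coproduct (disjoint union) of sets, so its cardinality is the
sum of the sizes of the summands.
Coproduct of sets with sizes: 4 + 8 + 11 + 4 + 1 + 2
= 30

30


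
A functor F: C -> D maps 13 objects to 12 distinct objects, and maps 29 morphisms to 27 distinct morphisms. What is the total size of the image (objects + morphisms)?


The image of F consists of distinct objects and distinct morphisms.
|Im(F)| on objects = 12
|Im(F)| on morphisms = 27
Total image cardinality = 12 + 27 = 39

39


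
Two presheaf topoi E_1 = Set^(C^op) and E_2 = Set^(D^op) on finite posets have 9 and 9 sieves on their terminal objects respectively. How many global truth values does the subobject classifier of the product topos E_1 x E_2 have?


In a product of presheaf topoi E_1 x E_2, the subobject classifier
is Omega = Omega_1 x Omega_2 (componentwise), so
|Omega(top)| = |Omega_1(top_1)| * |Omega_2(top_2)|.
= 9 * 9 = 81.

81


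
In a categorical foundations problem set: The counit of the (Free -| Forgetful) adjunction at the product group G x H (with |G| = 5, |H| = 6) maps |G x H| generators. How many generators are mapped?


The counit epsilon_K: F(U(K)) -> K of the Free-Forgetful adjunction
maps |K| generators of F(U(K)) into K. For K = G x H (the product group),
|G x H| = |G| * |H|.
Total generators mapped = 5 * 6 = 30.

30


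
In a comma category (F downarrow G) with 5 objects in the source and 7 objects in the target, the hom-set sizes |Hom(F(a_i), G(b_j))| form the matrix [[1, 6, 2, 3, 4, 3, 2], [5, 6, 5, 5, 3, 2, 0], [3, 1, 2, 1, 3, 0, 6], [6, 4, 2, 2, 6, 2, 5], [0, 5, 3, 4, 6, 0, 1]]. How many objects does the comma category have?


Objects of (F downarrow G) are triples (a, b, h: F(a)->G(b)).
The count equals the sum of all entries in the hom-matrix.
sum(row 0) = 21
sum(row 1) = 26
sum(row 2) = 16
sum(row 3) = 27
sum(row 4) = 19
Grand total = 109

109


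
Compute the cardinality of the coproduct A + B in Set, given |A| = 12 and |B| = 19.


In Set, the coproduct A + B is the disjoint union.
|A + B| = |A| + |B| = 12 + 19 = 31

31


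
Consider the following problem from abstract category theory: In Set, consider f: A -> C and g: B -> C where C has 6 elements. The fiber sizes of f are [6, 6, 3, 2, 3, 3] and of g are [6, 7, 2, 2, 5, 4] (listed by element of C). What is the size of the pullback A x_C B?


The pullback A x_C B consists of pairs (a, b) with f(a) = g(b).
For each element c in C, the fiber product has |f^-1(c)| * |g^-1(c)| elements.
Summing over C: 6 * 6 + 6 * 7 + 3 * 2 + 2 * 2 + 3 * 5 + 3 * 4
= 36 + 42 + 6 + 4 + 15 + 12 = 115

115


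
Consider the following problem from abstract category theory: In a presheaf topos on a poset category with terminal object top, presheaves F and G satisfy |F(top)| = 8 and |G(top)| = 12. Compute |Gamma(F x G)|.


Global sections of a presheaf on a poset with terminal top satisfy
Gamma(H) ~ H(top). Presheaves admit pointwise products, so
(F x G)(top) = F(top) x G(top) (Cartesian product).
|Gamma(F x G)| = |F(top)| * |G(top)| = 8 * 12 = 96.

96


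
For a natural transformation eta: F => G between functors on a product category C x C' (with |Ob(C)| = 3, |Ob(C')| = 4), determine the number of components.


A natural transformation eta: F => G assigns one component morphism per
object of the domain category.
The domain is the product category C x C', so
|Ob(C x C')| = |Ob(C)| * |Ob(C')| = 3 * 4 = 12.
Therefore eta has 12 component morphisms.

12


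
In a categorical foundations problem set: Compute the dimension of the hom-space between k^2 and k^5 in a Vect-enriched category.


In Vect-enriched categories, Hom(k^n, k^m) is the space of m x n matrices.
dim(Hom(k^2, k^5)) = 5 * 2 = 10

10


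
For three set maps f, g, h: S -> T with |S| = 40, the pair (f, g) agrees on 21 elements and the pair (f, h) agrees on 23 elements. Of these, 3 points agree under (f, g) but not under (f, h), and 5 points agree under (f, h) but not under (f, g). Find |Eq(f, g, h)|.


Eq(f, g, h) is the triple-agreement set: points in S where all three
maps take the same value. Using inclusion-exclusion on the pairwise data:
Pair (f, g) agrees on 21 points; pair (f, h) on 23 points.
Points agreeing under (f, g) but not (f, h) = 3; under (f, h) but not (f, g) = 5.
Triple-agreement = agreement-in-(f, g) minus points that agree under (f, g) but not (f, h):
|Eq(f, g, h)| = 21 - 3 = 18
(cross-check via (f, h): 23 - 5 = 18.)

18


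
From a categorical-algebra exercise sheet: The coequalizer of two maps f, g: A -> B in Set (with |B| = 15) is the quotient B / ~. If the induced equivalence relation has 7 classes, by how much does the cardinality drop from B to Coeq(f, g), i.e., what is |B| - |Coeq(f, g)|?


The coequalizer Coeq(f, g) = B / ~ has one element per equivalence class.
|B| = 15, |Coeq(f, g)| = 7.
|B| - |Coeq(f, g)| = 15 - 7 = 8.

8


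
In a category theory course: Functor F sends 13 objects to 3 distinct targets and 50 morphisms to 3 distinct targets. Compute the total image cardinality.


The image of F consists of distinct objects and distinct morphisms.
|Im(F)| on objects = 3
|Im(F)| on morphisms = 3
Total image cardinality = 3 + 3 = 6

6


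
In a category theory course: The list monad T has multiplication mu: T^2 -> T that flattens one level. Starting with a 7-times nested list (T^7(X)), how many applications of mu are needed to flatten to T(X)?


Each application of mu: T^2 -> T removes one layer of nesting.
Starting at depth 7 (i.e., T^7(X)), we need to reach T(X).
Number of mu applications = 7 - 1 = 6

6


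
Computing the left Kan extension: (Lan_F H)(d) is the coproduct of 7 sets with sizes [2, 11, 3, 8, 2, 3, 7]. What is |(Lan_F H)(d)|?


Pointwise, the left Kan extension (Lan_F H)(d) is the colimit, indexed
by the comma category (F downarrow d), of H composed with the
projection (F downarrow d) -> C. Here that colimit is given
as a coproduct (disjoint union) of sets, so its cardinality is the
sum of the sizes of the summands.
Coproduct of sets with sizes: 2 + 11 + 3 + 8 + 2 + 3 + 7
= 36

36


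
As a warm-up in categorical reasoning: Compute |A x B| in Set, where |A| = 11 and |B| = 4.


In Set, the product A x B is the Cartesian product.
By the universal property, |A x B| = |A| * |B|.
|A x B| = 11 * 4 = 44

44


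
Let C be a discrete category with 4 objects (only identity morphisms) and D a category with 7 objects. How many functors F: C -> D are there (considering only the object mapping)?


A functor from a discrete category C to D is determined by
where each object maps. Each of the 4 objects of C can map
to any of the 7 objects of D independently.
Number of functors = 7^4 = 2401

2401


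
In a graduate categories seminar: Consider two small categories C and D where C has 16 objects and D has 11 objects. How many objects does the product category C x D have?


The product category C x D has objects that are pairs (c, d).
Number of pairs = |Ob(C)| * |Ob(D)| = 16 * 11 = 176

176


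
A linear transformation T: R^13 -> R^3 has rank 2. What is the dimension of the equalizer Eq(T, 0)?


The equalizer of f and the zero map is ker(f).
By the rank-nullity theorem: dim(ker(f)) = dim(domain) - rank(f).
dim(ker(f)) = 13 - 2 = 11

11


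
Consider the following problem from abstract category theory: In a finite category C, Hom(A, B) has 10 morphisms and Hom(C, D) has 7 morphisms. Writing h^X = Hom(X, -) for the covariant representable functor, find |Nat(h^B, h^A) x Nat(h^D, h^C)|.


By the Yoneda lemma, Nat(h^B, h^A) is isomorphic to Hom(A, B),
so |Nat(h^B, h^A)| = |Hom(A, B)| and |Nat(h^D, h^C)| = |Hom(C, D)|.
|Hom(A, B)| = 10, |Hom(C, D)| = 7.
|Nat(h^B, h^A) x Nat(h^D, h^C)| = 10 * 7 = 70

70


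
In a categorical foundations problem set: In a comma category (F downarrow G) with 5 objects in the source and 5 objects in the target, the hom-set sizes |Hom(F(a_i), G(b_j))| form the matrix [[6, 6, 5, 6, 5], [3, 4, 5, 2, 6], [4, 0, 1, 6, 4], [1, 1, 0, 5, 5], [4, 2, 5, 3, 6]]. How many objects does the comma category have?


Objects of (F downarrow G) are triples (a, b, h: F(a)->G(b)).
The count equals the sum of all entries in the hom-matrix.
sum(row 0) = 28
sum(row 1) = 20
sum(row 2) = 15
sum(row 3) = 12
sum(row 4) = 20
Grand total = 95

95


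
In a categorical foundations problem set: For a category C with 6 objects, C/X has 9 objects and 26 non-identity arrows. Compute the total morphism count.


In the slice category C/X, objects are morphisms to X.
Identity morphisms: 9 (one per object of C/X).
Non-identity morphisms: 26.
Total = 9 + 26 = 35

35


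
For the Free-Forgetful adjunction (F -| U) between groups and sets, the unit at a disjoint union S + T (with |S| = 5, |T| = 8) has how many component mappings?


The unit eta_X: X -> U(F(X)) of the Free-Forgetful adjunction
maps each element of X to a generator of F(X). For X = S + T (disjoint
union in Set), |S + T| = |S| + |T|.
Total mappings = 5 + 8 = 13.

13


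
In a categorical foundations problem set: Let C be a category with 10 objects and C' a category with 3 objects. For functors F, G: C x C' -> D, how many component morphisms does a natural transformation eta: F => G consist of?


A natural transformation eta: F => G assigns one component morphism per
object of the domain category.
The domain is the product category C x C', so
|Ob(C x C')| = |Ob(C)| * |Ob(C')| = 10 * 3 = 30.
Therefore eta has 30 component morphisms.

30


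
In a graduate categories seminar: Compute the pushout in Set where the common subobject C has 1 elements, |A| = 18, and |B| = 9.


The pushout A +_C B identifies the images of C in A and B.
|A +_C B| = |A| + |B| - |C| (for injections).
= 18 + 9 - 1 = 26

26


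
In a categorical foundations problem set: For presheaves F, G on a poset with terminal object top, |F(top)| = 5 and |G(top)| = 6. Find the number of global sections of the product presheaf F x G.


Global sections of a presheaf on a poset with terminal top satisfy
Gamma(H) ~ H(top). Presheaves admit pointwise products, so
(F x G)(top) = F(top) x G(top) (Cartesian product).
|Gamma(F x G)| = |F(top)| * |G(top)| = 5 * 6 = 30.

30


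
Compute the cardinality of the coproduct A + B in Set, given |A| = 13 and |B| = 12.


In Set, the coproduct A + B is the disjoint union.
|A + B| = |A| + |B| = 13 + 12 = 25

25


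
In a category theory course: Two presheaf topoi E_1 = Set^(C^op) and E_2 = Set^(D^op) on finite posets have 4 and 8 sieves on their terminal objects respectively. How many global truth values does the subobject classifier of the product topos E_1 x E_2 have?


In a product of presheaf topoi E_1 x E_2, the subobject classifier
is Omega = Omega_1 x Omega_2 (componentwise), so
|Omega(top)| = |Omega_1(top_1)| * |Omega_2(top_2)|.
= 4 * 8 = 32.

32


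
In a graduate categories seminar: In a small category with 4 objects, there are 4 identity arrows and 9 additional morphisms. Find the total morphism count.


Each object has an identity morphism, giving 4 identities.
Adding the 9 non-identity morphisms:
Total = 4 + 9 = 13

13


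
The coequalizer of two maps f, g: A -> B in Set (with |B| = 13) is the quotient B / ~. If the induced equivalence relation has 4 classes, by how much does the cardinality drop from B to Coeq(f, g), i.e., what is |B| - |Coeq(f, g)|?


The coequalizer Coeq(f, g) = B / ~ has one element per equivalence class.
|B| = 13, |Coeq(f, g)| = 4.
|B| - |Coeq(f, g)| = 13 - 4 = 9.

9


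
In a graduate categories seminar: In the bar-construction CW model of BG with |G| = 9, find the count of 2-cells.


In the bar-construction CW model of BG, the n-cells are indexed by
n-tuples [g_1|...|g_n] of non-identity elements of G (degenerate
simplices with some g_i = e do not contribute cells), so there are
(|G| - 1)^n n-cells.
For dim = 2 with |G| = 9:
cells = (9 - 1)^2 = 8^2 = 64

64


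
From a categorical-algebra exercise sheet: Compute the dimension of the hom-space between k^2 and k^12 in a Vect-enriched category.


In Vect-enriched categories, Hom(k^n, k^m) is the space of m x n matrices.
dim(Hom(k^2, k^12)) = 12 * 2 = 24

24


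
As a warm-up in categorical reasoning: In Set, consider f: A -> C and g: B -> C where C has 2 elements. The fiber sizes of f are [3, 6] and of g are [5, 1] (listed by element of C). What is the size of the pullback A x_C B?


The pullback A x_C B consists of pairs (a, b) with f(a) = g(b).
For each element c in C, the fiber product has |f^-1(c)| * |g^-1(c)| elements.
Summing over C: 3 * 5 + 6 * 1
= 15 + 6 = 21

21


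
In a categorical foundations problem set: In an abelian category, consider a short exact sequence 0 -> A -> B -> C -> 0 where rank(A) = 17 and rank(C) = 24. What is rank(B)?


For a short exact sequence 0 -> A -> B -> C -> 0,
rank is additive: rank(B) = rank(A) + rank(C).
rank(B) = 17 + 24 = 41

41


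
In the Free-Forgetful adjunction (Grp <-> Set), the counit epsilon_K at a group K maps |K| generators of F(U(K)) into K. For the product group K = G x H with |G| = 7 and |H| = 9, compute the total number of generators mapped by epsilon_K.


The counit epsilon_K: F(U(K)) -> K of the Free-Forgetful adjunction
maps |K| generators of F(U(K)) into K. For K = G x H (the product group),
|G x H| = |G| * |H|.
Total generators mapped = 7 * 9 = 63.

63


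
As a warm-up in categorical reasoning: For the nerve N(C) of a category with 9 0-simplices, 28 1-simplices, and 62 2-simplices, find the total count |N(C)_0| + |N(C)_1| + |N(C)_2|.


The 2-skeleton of the nerve N(C) consists of simplices in dimensions 0, 1, 2:
  |N(C)_0| = 9 (objects)
  |N(C)_1| = 28 (morphisms)
  |N(C)_2| = 62 (composable pairs)
Total = 9 + 28 + 62 = 99

99


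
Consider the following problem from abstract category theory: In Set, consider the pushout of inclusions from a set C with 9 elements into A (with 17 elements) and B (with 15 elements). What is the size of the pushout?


The pushout A +_C B identifies the images of C in A and B.
|A +_C B| = |A| + |B| - |C| (for injections).
= 17 + 15 - 9 = 23

23


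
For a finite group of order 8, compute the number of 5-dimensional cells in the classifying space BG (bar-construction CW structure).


In the bar-construction CW model of BG, the n-cells are indexed by
n-tuples [g_1|...|g_n] of non-identity elements of G (degenerate
simplices with some g_i = e do not contribute cells), so there are
(|G| - 1)^n n-cells.
For dim = 5 with |G| = 8:
cells = (8 - 1)^5 = 7^5 = 16807

16807


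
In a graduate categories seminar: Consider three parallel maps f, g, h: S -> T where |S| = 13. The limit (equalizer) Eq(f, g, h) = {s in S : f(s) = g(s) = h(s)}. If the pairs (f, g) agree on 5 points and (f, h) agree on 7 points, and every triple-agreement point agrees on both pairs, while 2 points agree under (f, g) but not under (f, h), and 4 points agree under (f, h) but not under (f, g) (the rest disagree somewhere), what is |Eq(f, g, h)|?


Eq(f, g, h) is the triple-agreement set: points in S where all three
maps take the same value. Using inclusion-exclusion on the pairwise data:
Pair (f, g) agrees on 5 points; pair (f, h) on 7 points.
Points agreeing under (f, g) but not (f, h) = 2; under (f, h) but not (f, g) = 4.
Triple-agreement = agreement-in-(f, g) minus points that agree under (f, g) but not (f, h):
|Eq(f, g, h)| = 5 - 2 = 3
(cross-check via (f, h): 7 - 4 = 3.)

3


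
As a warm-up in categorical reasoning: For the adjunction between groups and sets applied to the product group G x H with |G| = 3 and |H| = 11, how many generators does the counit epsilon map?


The counit epsilon_K: F(U(K)) -> K of the Free-Forgetful adjunction
maps |K| generators of F(U(K)) into K. For K = G x H (the product group),
|G x H| = |G| * |H|.
Total generators mapped = 3 * 11 = 33.

33


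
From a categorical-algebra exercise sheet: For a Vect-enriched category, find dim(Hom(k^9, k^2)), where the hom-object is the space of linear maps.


In Vect-enriched categories, Hom(k^n, k^m) is the space of m x n matrices.
dim(Hom(k^9, k^2)) = 2 * 9 = 18

18


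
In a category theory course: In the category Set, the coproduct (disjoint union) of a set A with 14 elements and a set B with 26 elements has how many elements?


In Set, the coproduct A + B is the disjoint union.
|A + B| = |A| + |B| = 14 + 26 = 40

40


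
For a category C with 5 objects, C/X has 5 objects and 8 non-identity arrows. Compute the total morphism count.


In the slice category C/X, objects are morphisms to X.
Identity morphisms: 5 (one per object of C/X).
Non-identity morphisms: 8.
Total = 5 + 8 = 13

13


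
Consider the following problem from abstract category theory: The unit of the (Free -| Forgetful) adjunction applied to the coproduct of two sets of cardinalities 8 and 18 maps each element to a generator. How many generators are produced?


The unit eta_X: X -> U(F(X)) of the Free-Forgetful adjunction
maps each element of X to a generator of F(X). For X = S + T (disjoint
union in Set), |S + T| = |S| + |T|.
Total mappings = 8 + 18 = 26.

26


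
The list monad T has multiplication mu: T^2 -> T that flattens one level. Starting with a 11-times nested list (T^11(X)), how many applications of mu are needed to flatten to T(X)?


Each application of mu: T^2 -> T removes one layer of nesting.
Starting at depth 11 (i.e., T^11(X)), we need to reach T(X).
Number of mu applications = 11 - 1 = 10

10


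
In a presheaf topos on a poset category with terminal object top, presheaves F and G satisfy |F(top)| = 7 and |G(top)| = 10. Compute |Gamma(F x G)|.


Global sections of a presheaf on a poset with terminal top satisfy
Gamma(H) ~ H(top). Presheaves admit pointwise products, so
(F x G)(top) = F(top) x G(top) (Cartesian product).
|Gamma(F x G)| = |F(top)| * |G(top)| = 7 * 10 = 70.

70


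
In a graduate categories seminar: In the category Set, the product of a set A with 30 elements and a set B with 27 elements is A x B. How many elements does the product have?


In Set, the product A x B is the Cartesian product.
By the universal property, |A x B| = |A| * |B|.
|A x B| = 30 * 27 = 810

810


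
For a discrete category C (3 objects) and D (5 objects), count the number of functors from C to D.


A functor from a discrete category C to D is determined by
where each object maps. Each of the 3 objects of C can map
to any of the 5 objects of D independently.
Number of functors = 5^3 = 125

125


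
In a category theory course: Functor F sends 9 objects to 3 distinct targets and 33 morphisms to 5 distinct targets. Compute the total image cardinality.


The image of F consists of distinct objects and distinct morphisms.
|Im(F)| on objects = 3
|Im(F)| on morphisms = 5
Total image cardinality = 3 + 5 = 8

8


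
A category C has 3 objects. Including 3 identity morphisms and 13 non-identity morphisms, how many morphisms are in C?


Each object has an identity morphism, giving 3 identities.
Adding the 13 non-identity morphisms:
Total = 3 + 13 = 16

16


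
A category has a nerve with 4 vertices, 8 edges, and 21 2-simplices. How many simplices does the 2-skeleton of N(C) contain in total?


The 2-skeleton of the nerve N(C) consists of simplices in dimensions 0, 1, 2:
  |N(C)_0| = 4 (objects)
  |N(C)_1| = 8 (morphisms)
  |N(C)_2| = 21 (composable pairs)
Total = 4 + 8 + 21 = 33

33


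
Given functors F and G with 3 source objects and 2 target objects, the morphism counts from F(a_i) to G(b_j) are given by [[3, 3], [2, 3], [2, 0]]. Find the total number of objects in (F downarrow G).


Objects of (F downarrow G) are triples (a, b, h: F(a)->G(b)).
The count equals the sum of all entries in the hom-matrix.
sum(row 0) = 6
sum(row 1) = 5
sum(row 2) = 2
Grand total = 13

13


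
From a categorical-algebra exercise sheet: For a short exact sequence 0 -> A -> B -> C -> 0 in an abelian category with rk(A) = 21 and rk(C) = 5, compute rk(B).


For a short exact sequence 0 -> A -> B -> C -> 0,
rank is additive: rank(B) = rank(A) + rank(C).
rank(B) = 21 + 5 = 26

26


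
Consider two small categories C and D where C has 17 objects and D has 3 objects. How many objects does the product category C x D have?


The product category C x D has objects that are pairs (c, d).
Number of pairs = |Ob(C)| * |Ob(D)| = 17 * 3 = 51

51


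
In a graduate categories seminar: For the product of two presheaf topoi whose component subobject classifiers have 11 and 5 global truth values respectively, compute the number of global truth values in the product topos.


In a product of presheaf topoi E_1 x E_2, the subobject classifier
is Omega = Omega_1 x Omega_2 (componentwise), so
|Omega(top)| = |Omega_1(top_1)| * |Omega_2(top_2)|.
= 11 * 5 = 55.

55


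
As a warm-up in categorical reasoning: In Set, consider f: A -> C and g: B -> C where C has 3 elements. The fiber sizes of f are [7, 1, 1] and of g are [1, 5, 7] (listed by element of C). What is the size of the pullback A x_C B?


The pullback A x_C B consists of pairs (a, b) with f(a) = g(b).
For each element c in C, the fiber product has |f^-1(c)| * |g^-1(c)| elements.
Summing over C: 7 * 1 + 1 * 5 + 1 * 7
= 7 + 5 + 7 = 19

19


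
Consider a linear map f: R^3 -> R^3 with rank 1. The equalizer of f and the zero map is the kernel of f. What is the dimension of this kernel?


The equalizer of f and the zero map is ker(f).
By the rank-nullity theorem: dim(ker(f)) = dim(domain) - rank(f).
dim(ker(f)) = 3 - 1 = 2

2


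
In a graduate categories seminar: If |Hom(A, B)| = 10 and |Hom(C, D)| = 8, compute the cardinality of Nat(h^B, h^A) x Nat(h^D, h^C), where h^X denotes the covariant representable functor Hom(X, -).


By the Yoneda lemma, Nat(h^B, h^A) is isomorphic to Hom(A, B),
so |Nat(h^B, h^A)| = |Hom(A, B)| and |Nat(h^D, h^C)| = |Hom(C, D)|.
|Hom(A, B)| = 10, |Hom(C, D)| = 8.
|Nat(h^B, h^A) x Nat(h^D, h^C)| = 10 * 8 = 80

80


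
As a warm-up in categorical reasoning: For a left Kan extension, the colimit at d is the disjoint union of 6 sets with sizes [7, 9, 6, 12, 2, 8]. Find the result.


Pointwise, the left Kan extension (Lan_F H)(d) is the colimit, indexed
by the comma category (F downarrow d), of H composed with the
projection (F downarrow d) -> C. Here that colimit is given
as a coproduct (disjoint union) of sets, so its cardinality is the
sum of the sizes of the summands.
Coproduct of sets with sizes: 7 + 9 + 6 + 12 + 2 + 8
= 44

44


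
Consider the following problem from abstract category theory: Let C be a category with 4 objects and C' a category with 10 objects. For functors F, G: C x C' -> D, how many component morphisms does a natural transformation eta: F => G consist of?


A natural transformation eta: F => G assigns one component morphism per
object of the domain category.
The domain is the product category C x C', so
|Ob(C x C')| = |Ob(C)| * |Ob(C')| = 4 * 10 = 40.
Therefore eta has 40 component morphisms.

40


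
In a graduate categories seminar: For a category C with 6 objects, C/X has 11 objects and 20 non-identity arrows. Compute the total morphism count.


In the slice category C/X, objects are morphisms to X.
Identity morphisms: 11 (one per object of C/X).
Non-identity morphisms: 20.
Total = 11 + 20 = 31

31


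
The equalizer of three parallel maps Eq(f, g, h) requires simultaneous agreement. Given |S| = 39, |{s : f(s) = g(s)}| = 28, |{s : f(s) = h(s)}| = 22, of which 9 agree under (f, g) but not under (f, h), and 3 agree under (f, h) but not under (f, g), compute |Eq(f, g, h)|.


Eq(f, g, h) is the triple-agreement set: points in S where all three
maps take the same value. Using inclusion-exclusion on the pairwise data:
Pair (f, g) agrees on 28 points; pair (f, h) on 22 points.
Points agreeing under (f, g) but not (f, h) = 9; under (f, h) but not (f, g) = 3.
Triple-agreement = agreement-in-(f, g) minus points that agree under (f, g) but not (f, h):
|Eq(f, g, h)| = 28 - 9 = 19
(cross-check via (f, h): 22 - 3 = 19.)

19


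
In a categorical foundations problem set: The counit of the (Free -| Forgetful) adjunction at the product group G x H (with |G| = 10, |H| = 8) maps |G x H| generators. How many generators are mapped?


The counit epsilon_K: F(U(K)) -> K of the Free-Forgetful adjunction
maps |K| generators of F(U(K)) into K. For K = G x H (the product group),
|G x H| = |G| * |H|.
Total generators mapped = 10 * 8 = 80.

80


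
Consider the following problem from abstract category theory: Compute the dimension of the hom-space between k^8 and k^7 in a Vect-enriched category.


In Vect-enriched categories, Hom(k^n, k^m) is the space of m x n matrices.
dim(Hom(k^8, k^7)) = 7 * 8 = 56

56


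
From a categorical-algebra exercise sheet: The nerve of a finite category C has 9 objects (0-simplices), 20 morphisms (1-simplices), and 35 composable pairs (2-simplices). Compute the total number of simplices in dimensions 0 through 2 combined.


The 2-skeleton of the nerve N(C) consists of simplices in dimensions 0, 1, 2:
  |N(C)_0| = 9 (objects)
  |N(C)_1| = 20 (morphisms)
  |N(C)_2| = 35 (composable pairs)
Total = 9 + 20 + 35 = 64

64


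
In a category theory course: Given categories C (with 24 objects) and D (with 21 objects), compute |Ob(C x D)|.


The product category C x D has objects that are pairs (c, d).
Number of pairs = |Ob(C)| * |Ob(D)| = 24 * 21 = 504

504


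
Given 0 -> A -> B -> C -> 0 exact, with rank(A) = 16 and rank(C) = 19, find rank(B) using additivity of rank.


For a short exact sequence 0 -> A -> B -> C -> 0,
rank is additive: rank(B) = rank(A) + rank(C).
rank(B) = 16 + 19 = 35

35


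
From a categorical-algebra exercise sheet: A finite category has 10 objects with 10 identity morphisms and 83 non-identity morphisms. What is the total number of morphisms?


Each object has an identity morphism, giving 10 identities.
Adding the 83 non-identity morphisms:
Total = 10 + 83 = 93

93


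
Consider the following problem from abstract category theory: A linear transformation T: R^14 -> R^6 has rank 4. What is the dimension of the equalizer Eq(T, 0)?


The equalizer of f and the zero map is ker(f).
By the rank-nullity theorem: dim(ker(f)) = dim(domain) - rank(f).
dim(ker(f)) = 14 - 4 = 10

10


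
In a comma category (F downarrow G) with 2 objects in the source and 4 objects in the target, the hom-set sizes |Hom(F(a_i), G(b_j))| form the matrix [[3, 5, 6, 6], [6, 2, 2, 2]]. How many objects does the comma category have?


Objects of (F downarrow G) are triples (a, b, h: F(a)->G(b)).
The count equals the sum of all entries in the hom-matrix.
sum(row 0) = 20
sum(row 1) = 12
Grand total = 32

32


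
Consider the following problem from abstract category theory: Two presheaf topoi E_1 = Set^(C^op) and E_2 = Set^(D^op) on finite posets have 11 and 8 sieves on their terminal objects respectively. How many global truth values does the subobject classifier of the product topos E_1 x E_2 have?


In a product of presheaf topoi E_1 x E_2, the subobject classifier
is Omega = Omega_1 x Omega_2 (componentwise), so
|Omega(top)| = |Omega_1(top_1)| * |Omega_2(top_2)|.
= 11 * 8 = 88.

88


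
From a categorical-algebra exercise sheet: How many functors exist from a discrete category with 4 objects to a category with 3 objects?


A functor from a discrete category C to D is determined by
where each object maps. Each of the 4 objects of C can map
to any of the 3 objects of D independently.
Number of functors = 3^4 = 81

81


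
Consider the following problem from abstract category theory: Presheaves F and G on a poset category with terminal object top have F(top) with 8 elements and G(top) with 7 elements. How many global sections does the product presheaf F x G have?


Global sections of a presheaf on a poset with terminal top satisfy
Gamma(H) ~ H(top). Presheaves admit pointwise products, so
(F x G)(top) = F(top) x G(top) (Cartesian product).
|Gamma(F x G)| = |F(top)| * |G(top)| = 8 * 7 = 56.

56


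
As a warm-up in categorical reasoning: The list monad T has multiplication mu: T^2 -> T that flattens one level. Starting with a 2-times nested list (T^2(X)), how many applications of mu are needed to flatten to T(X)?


Each application of mu: T^2 -> T removes one layer of nesting.
Starting at depth 2 (i.e., T^2(X)), we need to reach T(X).
Number of mu applications = 2 - 1 = 1

1


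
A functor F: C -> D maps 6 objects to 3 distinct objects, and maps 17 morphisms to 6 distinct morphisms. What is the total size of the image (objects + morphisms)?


The image of F consists of distinct objects and distinct morphisms.
|Im(F)| on objects = 3
|Im(F)| on morphisms = 6
Total image cardinality = 3 + 6 = 9

9


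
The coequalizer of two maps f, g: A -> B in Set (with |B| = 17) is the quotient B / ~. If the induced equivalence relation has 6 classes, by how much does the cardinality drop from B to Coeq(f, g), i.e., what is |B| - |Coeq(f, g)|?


The coequalizer Coeq(f, g) = B / ~ has one element per equivalence class.
|B| = 17, |Coeq(f, g)| = 6.
|B| - |Coeq(f, g)| = 17 - 6 = 11.

11
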